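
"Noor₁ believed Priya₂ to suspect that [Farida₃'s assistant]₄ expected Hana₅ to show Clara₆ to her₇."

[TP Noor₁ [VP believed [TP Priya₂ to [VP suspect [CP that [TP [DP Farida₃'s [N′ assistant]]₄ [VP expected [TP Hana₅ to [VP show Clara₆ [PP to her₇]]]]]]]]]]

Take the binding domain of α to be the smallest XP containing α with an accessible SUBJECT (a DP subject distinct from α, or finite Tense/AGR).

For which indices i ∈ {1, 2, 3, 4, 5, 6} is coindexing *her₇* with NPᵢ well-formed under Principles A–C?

*her* is a pronoun, so Principle B applies: it must be free in its binding domain.
Binding domain of *her₇*: the embedded TP, whose subject is Hana₅.
*Noor₁* c-commands the pronoun but from outside its binding domain, and is not c-commanded by it → coindexation permitted.
*Priya₂* c-commands the pronoun but from outside its binding domain, and is not c-commanded by it → coindexation permitted.
*Farida₃* and the pronoun do not c-command one another → neither Principle B nor Principle C is at stake; coindexation permitted.
*[Farida₃'s assistant]₄* c-commands the pronoun but from outside its binding domain, and is not c-commanded by it → coindexation permitted.
*Hana₅* c-commands the pronoun within its binding domain → coindexation would violate Principle B.
*Clara₆* c-commands the pronoun within its binding domain → coindexation would violate Principle B.

{1, 2, 3, 4}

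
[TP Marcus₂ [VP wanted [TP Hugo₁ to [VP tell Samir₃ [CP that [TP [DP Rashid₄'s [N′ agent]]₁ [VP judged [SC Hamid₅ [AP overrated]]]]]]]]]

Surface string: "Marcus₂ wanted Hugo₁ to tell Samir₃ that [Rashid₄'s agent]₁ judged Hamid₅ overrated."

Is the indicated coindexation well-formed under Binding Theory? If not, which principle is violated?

The two coindexed NPs are *[Rashid₄'s agent]₁* and *Hugo₁*.
*[Rashid₄'s agent]₁* is an R-expression. Principle C requires it to be free everywhere.
*Hugo₁* c-commands it and carries the same index.
The R-expression is bound → Principle C violation.

Principle C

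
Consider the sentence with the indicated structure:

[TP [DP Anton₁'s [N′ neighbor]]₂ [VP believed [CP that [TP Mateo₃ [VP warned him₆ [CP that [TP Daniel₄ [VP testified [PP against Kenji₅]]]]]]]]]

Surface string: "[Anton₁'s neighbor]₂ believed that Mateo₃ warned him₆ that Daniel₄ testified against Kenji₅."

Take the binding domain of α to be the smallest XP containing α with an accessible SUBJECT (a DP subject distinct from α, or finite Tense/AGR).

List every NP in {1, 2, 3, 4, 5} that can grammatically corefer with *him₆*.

*him* is a pronoun, so Principle B applies: it must be free in its binding domain.
Binding domain of *him₆*: the embedded TP, whose subject is Mateo₃.
*Anton₁* and the pronoun do not c-command one another → neither Principle B nor Principle C is at stake; coindexation permitted.
*[Anton₁'s neighbor]₂* c-commands the pronoun but from outside its binding domain, and is not c-commanded by it → coindexation permitted.
*Mateo₃* c-commands the pronoun within its binding domain → coindexation would violate Principle B.
*Daniel₄*: the pronoun c-commands this R-expression → coindexation would violate Principle C on *Daniel₄*.
*Kenji₅*: the pronoun c-commands this R-expression → coindexation would violate Principle C on *Kenji₅*.

{1, 2}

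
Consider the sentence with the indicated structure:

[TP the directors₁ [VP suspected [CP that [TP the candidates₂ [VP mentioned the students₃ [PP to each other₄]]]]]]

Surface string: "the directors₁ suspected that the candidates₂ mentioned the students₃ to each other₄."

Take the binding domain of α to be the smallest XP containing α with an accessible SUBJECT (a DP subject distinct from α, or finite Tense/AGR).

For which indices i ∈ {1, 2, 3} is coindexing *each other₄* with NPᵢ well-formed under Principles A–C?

*each other* is an anaphor, so Principle A applies: it must be bound in its binding domain.
Binding domain of *each other₄*: the embedded TP, whose subject is the candidates₂.
*the directors₁* c-commands the anaphor but is outside its binding domain → cannot satisfy Principle A.
*the candidates₂* c-commands the anaphor within its binding domain → licit binder.
*the students₃* c-commands the anaphor within its binding domain → licit binder.

{2, 3}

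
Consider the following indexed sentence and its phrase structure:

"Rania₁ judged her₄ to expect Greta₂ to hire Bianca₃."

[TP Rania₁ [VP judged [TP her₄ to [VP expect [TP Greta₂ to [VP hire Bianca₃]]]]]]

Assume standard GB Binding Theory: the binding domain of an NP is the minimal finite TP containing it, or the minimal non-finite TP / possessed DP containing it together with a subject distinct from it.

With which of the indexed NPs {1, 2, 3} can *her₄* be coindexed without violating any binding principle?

*her* is a pronoun, so Principle B applies: it must be free in its binding domain.
Binding domain of *her₄*: the matrix TP, whose subject is Rania₁.
*Rania₁* c-commands the pronoun within its binding domain → coindexation would violate Principle B.
*Greta₂*: the pronoun c-commands this R-expression → coindexation would violate Principle C on *Greta₂*.
*Bianca₃*: the pronoun c-commands this R-expression → coindexation would violate Principle C on *Bianca₃*.

none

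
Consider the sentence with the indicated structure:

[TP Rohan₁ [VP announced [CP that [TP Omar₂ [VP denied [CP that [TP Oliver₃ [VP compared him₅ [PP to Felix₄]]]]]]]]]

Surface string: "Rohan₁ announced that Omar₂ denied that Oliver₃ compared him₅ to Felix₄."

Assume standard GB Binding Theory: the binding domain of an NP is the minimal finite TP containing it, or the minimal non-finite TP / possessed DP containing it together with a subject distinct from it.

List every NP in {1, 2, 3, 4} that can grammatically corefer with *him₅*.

*him* is a pronoun, so Principle B applies: it must be free in its binding domain.
Binding domain of *him₅*: the embedded TP, whose subject is Oliver₃.
*Rohan₁* c-commands the pronoun but from outside its binding domain, and is not c-commanded by it → coindexation permitted.
*Omar₂* c-commands the pronoun but from outside its binding domain, and is not c-commanded by it → coindexation permitted.
*Oliver₃* c-commands the pronoun within its binding domain → coindexation would violate Principle B.
*Felix₄*: the pronoun c-commands this R-expression → coindexation would violate Principle C on *Felix₄*.

{1, 2}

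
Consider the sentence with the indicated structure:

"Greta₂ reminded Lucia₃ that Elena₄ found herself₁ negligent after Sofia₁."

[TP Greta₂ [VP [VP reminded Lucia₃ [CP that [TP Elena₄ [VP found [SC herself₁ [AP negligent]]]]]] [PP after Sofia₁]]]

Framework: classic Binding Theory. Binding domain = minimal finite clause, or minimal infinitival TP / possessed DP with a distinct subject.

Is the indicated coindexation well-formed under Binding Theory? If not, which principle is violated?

Principle A

The two coindexed NPs are *Sofia₁* and *herself₁*.
*herself₁* is an anaphor. Principle A requires it to be bound within its binding domain — the embedded TP, whose subject is Elena₄.
Within that domain it is c-commanded by *Elena₄*, which does not share its index.
*Sofia₁* does not c-command the anaphor at all.
The anaphor is unbound in its domain → Principle A violation.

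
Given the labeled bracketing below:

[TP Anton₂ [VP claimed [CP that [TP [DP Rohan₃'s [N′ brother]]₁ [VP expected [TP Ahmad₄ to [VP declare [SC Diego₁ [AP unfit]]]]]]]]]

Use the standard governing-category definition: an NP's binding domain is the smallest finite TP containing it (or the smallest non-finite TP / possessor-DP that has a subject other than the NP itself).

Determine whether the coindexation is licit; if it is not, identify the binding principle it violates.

The two coindexed NPs are *[Rohan₃'s brother]₁* and *Diego₁*.
*Diego₁* is an R-expression. Principle C requires it to be free everywhere.
*[Rohan₃'s brother]₁* c-commands it and carries the same index.
The R-expression is bound → Principle C violation.

Principle C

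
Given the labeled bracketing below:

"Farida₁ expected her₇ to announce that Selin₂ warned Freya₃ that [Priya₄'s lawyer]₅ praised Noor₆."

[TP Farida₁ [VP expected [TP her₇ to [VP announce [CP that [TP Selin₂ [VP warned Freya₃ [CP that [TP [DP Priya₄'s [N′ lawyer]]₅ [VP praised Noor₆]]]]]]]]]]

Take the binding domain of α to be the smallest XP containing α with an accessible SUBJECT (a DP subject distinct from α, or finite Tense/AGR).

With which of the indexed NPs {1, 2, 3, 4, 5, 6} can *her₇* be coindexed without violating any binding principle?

none

*her* is a pronoun, so Principle B applies: it must be free in its binding domain.
Binding domain of *her₇*: the matrix TP, whose subject is Farida₁.
*Farida₁* c-commands the pronoun within its binding domain → coindexation would violate Principle B.
*Selin₂*: the pronoun c-commands this R-expression → coindexation would violate Principle C on *Selin₂*.
*Freya₃*: the pronoun c-commands this R-expression → coindexation would violate Principle C on *Freya₃*.
*Priya₄*: the pronoun c-commands this R-expression → coindexation would violate Principle C on *Priya₄*.
*[Priya₄'s lawyer]₅*: the pronoun c-commands this R-expression → coindexation would violate Principle C on *[Priya₄'s lawyer]₅*.
*Noor₆*: the pronoun c-commands this R-expression → coindexation would violate Principle C on *Noor₆*.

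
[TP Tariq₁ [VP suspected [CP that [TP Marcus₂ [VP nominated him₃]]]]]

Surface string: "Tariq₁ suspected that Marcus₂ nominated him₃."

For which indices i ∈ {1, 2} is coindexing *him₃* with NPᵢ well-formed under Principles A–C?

{1}

*him* is a pronoun, so Principle B applies: it must be free in its binding domain.
Binding domain of *him₃*: the embedded TP, whose subject is Marcus₂.
*Tariq₁* c-commands the pronoun but from outside its binding domain, and is not c-commanded by it → coindexation permitted.
*Marcus₂* c-commands the pronoun within its binding domain → coindexation would violate Principle B.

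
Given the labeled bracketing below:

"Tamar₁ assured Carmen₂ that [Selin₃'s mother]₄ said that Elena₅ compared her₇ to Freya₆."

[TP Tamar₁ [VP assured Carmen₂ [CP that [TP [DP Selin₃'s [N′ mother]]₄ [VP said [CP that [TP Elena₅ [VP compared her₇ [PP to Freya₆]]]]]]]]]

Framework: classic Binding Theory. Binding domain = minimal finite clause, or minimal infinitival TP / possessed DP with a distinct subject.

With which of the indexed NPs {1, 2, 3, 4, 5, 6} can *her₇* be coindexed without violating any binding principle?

*her* is a pronoun, so Principle B applies: it must be free in its binding domain.
Binding domain of *her₇*: the embedded TP, whose subject is Elena₅.
*Tamar₁* c-commands the pronoun but from outside its binding domain, and is not c-commanded by it → coindexation permitted.
*Carmen₂* c-commands the pronoun but from outside its binding domain, and is not c-commanded by it → coindexation permitted.
*Selin₃* and the pronoun do not c-command one another → neither Principle B nor Principle C is at stake; coindexation permitted.
*[Selin₃'s mother]₄* c-commands the pronoun but from outside its binding domain, and is not c-commanded by it → coindexation permitted.
*Elena₅* c-commands the pronoun within its binding domain → coindexation would violate Principle B.
*Freya₆*: the pronoun c-commands this R-expression → coindexation would violate Principle C on *Freya₆*.

{1, 2, 3, 4}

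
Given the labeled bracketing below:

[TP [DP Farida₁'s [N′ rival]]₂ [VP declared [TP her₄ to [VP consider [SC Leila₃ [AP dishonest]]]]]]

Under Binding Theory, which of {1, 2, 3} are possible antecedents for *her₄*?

{1}

*her* is a pronoun, so Principle B applies: it must be free in its binding domain.
Binding domain of *her₄*: the matrix TP, whose subject is [Farida₁'s rival]₂.
*Farida₁* and the pronoun do not c-command one another → neither Principle B nor Principle C is at stake; coindexation permitted.
*[Farida₁'s rival]₂* c-commands the pronoun within its binding domain → coindexation would violate Principle B.
*Leila₃*: the pronoun c-commands this R-expression → coindexation would violate Principle C on *Leila₃*.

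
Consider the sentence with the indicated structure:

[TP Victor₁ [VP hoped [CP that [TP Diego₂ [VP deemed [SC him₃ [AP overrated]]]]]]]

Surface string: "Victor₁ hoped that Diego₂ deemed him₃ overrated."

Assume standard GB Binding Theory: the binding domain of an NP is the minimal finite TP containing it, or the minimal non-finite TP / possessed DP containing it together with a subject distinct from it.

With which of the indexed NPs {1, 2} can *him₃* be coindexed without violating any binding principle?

{1}

*him* is a pronoun, so Principle B applies: it must be free in its binding domain.
Binding domain of *him₃*: the embedded TP, whose subject is Diego₂.
*Victor₁* c-commands the pronoun but from outside its binding domain, and is not c-commanded by it → coindexation permitted.
*Diego₂* c-commands the pronoun within its binding domain → coindexation would violate Principle B.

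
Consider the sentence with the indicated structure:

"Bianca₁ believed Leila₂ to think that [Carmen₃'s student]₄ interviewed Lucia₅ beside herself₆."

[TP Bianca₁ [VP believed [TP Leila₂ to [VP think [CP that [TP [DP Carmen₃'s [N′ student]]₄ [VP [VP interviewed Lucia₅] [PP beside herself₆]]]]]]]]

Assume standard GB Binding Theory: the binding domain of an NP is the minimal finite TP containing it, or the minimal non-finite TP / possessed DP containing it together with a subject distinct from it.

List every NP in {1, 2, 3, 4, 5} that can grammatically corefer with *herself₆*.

{4}

*herself* is an anaphor, so Principle A applies: it must be bound in its binding domain.
Binding domain of *herself₆*: the embedded TP, whose subject is [Carmen₃'s student]₄.
*Bianca₁* c-commands the anaphor but is outside its binding domain → cannot satisfy Principle A.
*Leila₂* c-commands the anaphor but is outside its binding domain → cannot satisfy Principle A.
*Carmen₃* does not c-command the anaphor → cannot bind it.
*[Carmen₃'s student]₄* c-commands the anaphor within its binding domain → licit binder.
*Lucia₅* does not c-command the anaphor → cannot bind it.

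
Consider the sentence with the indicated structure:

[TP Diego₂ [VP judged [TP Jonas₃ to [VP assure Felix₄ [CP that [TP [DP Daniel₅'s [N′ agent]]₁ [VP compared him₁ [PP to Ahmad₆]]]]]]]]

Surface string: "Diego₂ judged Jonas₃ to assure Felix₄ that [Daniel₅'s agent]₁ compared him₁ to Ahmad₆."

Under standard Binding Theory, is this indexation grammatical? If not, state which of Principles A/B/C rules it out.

Principle B

The two coindexed NPs are *[Daniel₅'s agent]₁* and *him₁*.
*him₁* is a pronoun. Its binding domain is the embedded TP, whose subject is [Daniel₅'s agent]₁.
*[Daniel₅'s agent]₁* c-commands it within that domain and carries the same index.
The pronoun is locally bound → Principle B violation.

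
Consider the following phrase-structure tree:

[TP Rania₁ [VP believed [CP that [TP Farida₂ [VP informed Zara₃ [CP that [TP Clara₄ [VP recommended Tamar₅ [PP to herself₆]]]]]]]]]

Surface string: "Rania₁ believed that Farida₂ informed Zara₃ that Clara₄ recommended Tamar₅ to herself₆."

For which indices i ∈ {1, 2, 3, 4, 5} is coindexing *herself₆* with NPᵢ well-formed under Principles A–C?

{4, 5}

*herself* is an anaphor, so Principle A applies: it must be bound in its binding domain.
Binding domain of *herself₆*: the embedded TP, whose subject is Clara₄.
*Rania₁* c-commands the anaphor but is outside its binding domain → cannot satisfy Principle A.
*Farida₂* c-commands the anaphor but is outside its binding domain → cannot satisfy Principle A.
*Zara₃* c-commands the anaphor but is outside its binding domain → cannot satisfy Principle A.
*Clara₄* c-commands the anaphor within its binding domain → licit binder.
*Tamar₅* c-commands the anaphor within its binding domain → licit binder.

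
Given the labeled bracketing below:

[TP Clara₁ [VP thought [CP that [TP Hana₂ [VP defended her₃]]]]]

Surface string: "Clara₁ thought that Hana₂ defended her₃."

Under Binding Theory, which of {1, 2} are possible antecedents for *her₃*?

{1}

*her* is a pronoun, so Principle B applies: it must be free in its binding domain.
Binding domain of *her₃*: the embedded TP, whose subject is Hana₂.
*Clara₁* c-commands the pronoun but from outside its binding domain, and is not c-commanded by it → coindexation permitted.
*Hana₂* c-commands the pronoun within its binding domain → coindexation would violate Principle B.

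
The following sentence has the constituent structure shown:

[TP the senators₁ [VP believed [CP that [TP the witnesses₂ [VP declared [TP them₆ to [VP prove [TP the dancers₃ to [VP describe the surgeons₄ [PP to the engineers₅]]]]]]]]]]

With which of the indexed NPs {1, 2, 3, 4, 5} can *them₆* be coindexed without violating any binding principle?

{1}

*them* is a pronoun, so Principle B applies: it must be free in its binding domain.
Binding domain of *them₆*: the embedded TP, whose subject is the witnesses₂.
*the senators₁* c-commands the pronoun but from outside its binding domain, and is not c-commanded by it → coindexation permitted.
*the witnesses₂* c-commands the pronoun within its binding domain → coindexation would violate Principle B.
*the dancers₃*: the pronoun c-commands this R-expression → coindexation would violate Principle C on *the dancers₃*.
*the surgeons₄*: the pronoun c-commands this R-expression → coindexation would violate Principle C on *the surgeons₄*.
*the engineers₅*: the pronoun c-commands this R-expression → coindexation would violate Principle C on *the engineers₅*.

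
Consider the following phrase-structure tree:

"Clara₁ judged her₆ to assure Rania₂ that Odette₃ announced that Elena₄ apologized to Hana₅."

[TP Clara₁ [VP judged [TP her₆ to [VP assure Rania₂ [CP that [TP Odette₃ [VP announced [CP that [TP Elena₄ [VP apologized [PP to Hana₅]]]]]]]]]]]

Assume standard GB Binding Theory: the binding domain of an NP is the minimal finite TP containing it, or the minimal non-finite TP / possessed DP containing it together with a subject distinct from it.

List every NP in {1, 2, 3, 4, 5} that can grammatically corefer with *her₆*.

*her* is a pronoun, so Principle B applies: it must be free in its binding domain.
Binding domain of *her₆*: the matrix TP, whose subject is Clara₁.
*Clara₁* c-commands the pronoun within its binding domain → coindexation would violate Principle B.
*Rania₂*: the pronoun c-commands this R-expression → coindexation would violate Principle C on *Rania₂*.
*Odette₃*: the pronoun c-commands this R-expression → coindexation would violate Principle C on *Odette₃*.
*Elena₄*: the pronoun c-commands this R-expression → coindexation would violate Principle C on *Elena₄*.
*Hana₅*: the pronoun c-commands this R-expression → coindexation would violate Principle C on *Hana₅*.

none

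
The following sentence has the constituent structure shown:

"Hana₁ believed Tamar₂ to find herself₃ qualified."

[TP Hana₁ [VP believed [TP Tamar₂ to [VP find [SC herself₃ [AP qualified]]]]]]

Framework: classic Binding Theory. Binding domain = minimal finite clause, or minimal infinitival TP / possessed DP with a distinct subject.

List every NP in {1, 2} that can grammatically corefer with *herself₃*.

{2}

*herself* is an anaphor, so Principle A applies: it must be bound in its binding domain.
Binding domain of *herself₃*: the embedded TP, whose subject is Tamar₂.
*Hana₁* c-commands the anaphor but is outside its binding domain → cannot satisfy Principle A.
*Tamar₂* c-commands the anaphor within its binding domain → licit binder.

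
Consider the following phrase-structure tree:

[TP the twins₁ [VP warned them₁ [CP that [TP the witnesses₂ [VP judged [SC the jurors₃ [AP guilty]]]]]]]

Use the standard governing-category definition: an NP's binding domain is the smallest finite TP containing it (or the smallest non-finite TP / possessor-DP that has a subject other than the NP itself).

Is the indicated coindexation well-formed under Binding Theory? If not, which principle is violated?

The two coindexed NPs are *the twins₁* and *them₁*.
*them₁* is a pronoun. Its binding domain is the matrix TP, whose subject is the twins₁.
*the twins₁* c-commands it within that domain and carries the same index.
The pronoun is locally bound → Principle B violation.

Principle B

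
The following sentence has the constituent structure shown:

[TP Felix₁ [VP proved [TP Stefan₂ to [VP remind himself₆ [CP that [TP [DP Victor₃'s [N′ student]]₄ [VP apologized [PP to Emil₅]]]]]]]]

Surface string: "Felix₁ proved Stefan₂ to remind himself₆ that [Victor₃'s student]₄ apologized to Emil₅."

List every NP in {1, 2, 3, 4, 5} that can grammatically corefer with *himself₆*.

{2}

*himself* is an anaphor, so Principle A applies: it must be bound in its binding domain.
Binding domain of *himself₆*: the embedded TP, whose subject is Stefan₂.
*Felix₁* c-commands the anaphor but is outside its binding domain → cannot satisfy Principle A.
*Stefan₂* c-commands the anaphor within its binding domain → licit binder.
*Victor₃* does not c-command the anaphor → cannot bind it.
*[Victor₃'s student]₄* does not c-command the anaphor → cannot bind it.
*Emil₅* does not c-command the anaphor → cannot bind it.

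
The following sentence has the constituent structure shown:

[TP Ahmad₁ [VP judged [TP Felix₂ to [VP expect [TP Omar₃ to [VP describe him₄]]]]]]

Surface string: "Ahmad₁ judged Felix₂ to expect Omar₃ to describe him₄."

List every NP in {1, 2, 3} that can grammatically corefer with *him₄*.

*him* is a pronoun, so Principle B applies: it must be free in its binding domain.
Binding domain of *him₄*: the embedded TP, whose subject is Omar₃.
*Ahmad₁* c-commands the pronoun but from outside its binding domain, and is not c-commanded by it → coindexation permitted.
*Felix₂* c-commands the pronoun but from outside its binding domain, and is not c-commanded by it → coindexation permitted.
*Omar₃* c-commands the pronoun within its binding domain → coindexation would violate Principle B.

{1, 2}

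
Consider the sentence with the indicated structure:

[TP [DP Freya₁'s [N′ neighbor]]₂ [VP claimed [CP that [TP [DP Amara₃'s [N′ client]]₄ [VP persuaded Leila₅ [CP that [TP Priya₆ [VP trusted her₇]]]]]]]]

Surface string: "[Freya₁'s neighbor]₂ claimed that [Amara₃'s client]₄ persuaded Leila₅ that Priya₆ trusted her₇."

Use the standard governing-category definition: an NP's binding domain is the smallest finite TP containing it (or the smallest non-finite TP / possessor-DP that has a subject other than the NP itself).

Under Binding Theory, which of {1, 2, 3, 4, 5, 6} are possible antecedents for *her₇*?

*her* is a pronoun, so Principle B applies: it must be free in its binding domain.
Binding domain of *her₇*: the embedded TP, whose subject is Priya₆.
*Freya₁* and the pronoun do not c-command one another → neither Principle B nor Principle C is at stake; coindexation permitted.
*[Freya₁'s neighbor]₂* c-commands the pronoun but from outside its binding domain, and is not c-commanded by it → coindexation permitted.
*Amara₃* and the pronoun do not c-command one another → neither Principle B nor Principle C is at stake; coindexation permitted.
*[Amara₃'s client]₄* c-commands the pronoun but from outside its binding domain, and is not c-commanded by it → coindexation permitted.
*Leila₅* c-commands the pronoun but from outside its binding domain, and is not c-commanded by it → coindexation permitted.
*Priya₆* c-commands the pronoun within its binding domain → coindexation would violate Principle B.

{1, 2, 3, 4, 5}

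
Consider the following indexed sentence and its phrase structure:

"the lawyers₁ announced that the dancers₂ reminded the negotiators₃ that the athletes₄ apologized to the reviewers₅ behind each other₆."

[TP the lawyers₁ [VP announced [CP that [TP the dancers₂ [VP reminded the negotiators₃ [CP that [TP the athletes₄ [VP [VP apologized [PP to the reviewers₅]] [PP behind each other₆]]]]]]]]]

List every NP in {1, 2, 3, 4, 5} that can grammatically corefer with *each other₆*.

{4}

*each other* is an anaphor, so Principle A applies: it must be bound in its binding domain.
Binding domain of *each other₆*: the embedded TP, whose subject is the athletes₄.
*the lawyers₁* c-commands the anaphor but is outside its binding domain → cannot satisfy Principle A.
*the dancers₂* c-commands the anaphor but is outside its binding domain → cannot satisfy Principle A.
*the negotiators₃* c-commands the anaphor but is outside its binding domain → cannot satisfy Principle A.
*the athletes₄* c-commands the anaphor within its binding domain → licit binder.
*the reviewers₅* does not c-command the anaphor → cannot bind it.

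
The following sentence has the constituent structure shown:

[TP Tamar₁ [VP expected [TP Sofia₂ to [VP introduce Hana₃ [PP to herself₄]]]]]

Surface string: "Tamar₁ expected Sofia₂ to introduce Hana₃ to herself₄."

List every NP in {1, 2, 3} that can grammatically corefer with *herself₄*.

*herself* is an anaphor, so Principle A applies: it must be bound in its binding domain.
Binding domain of *herself₄*: the embedded TP, whose subject is Sofia₂.
*Tamar₁* c-commands the anaphor but is outside its binding domain → cannot satisfy Principle A.
*Sofia₂* c-commands the anaphor within its binding domain → licit binder.
*Hana₃* c-commands the anaphor within its binding domain → licit binder.

{2, 3}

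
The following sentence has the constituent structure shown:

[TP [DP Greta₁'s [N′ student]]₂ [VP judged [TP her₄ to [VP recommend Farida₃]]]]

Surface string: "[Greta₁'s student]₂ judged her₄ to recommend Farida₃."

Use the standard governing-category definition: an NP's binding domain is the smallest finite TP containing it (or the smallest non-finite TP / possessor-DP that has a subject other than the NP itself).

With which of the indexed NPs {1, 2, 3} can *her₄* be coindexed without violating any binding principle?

{1}

*her* is a pronoun, so Principle B applies: it must be free in its binding domain.
Binding domain of *her₄*: the matrix TP, whose subject is [Greta₁'s student]₂.
*Greta₁* and the pronoun do not c-command one another → neither Principle B nor Principle C is at stake; coindexation permitted.
*[Greta₁'s student]₂* c-commands the pronoun within its binding domain → coindexation would violate Principle B.
*Farida₃*: the pronoun c-commands this R-expression → coindexation would violate Principle C on *Farida₃*.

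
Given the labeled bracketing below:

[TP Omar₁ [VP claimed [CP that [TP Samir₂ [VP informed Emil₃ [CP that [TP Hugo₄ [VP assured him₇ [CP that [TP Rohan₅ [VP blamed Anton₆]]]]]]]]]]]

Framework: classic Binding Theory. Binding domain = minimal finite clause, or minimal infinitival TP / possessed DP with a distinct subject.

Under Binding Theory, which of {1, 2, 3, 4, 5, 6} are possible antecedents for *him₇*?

*him* is a pronoun, so Principle B applies: it must be free in its binding domain.
Binding domain of *him₇*: the embedded TP, whose subject is Hugo₄.
*Omar₁* c-commands the pronoun but from outside its binding domain, and is not c-commanded by it → coindexation permitted.
*Samir₂* c-commands the pronoun but from outside its binding domain, and is not c-commanded by it → coindexation permitted.
*Emil₃* c-commands the pronoun but from outside its binding domain, and is not c-commanded by it → coindexation permitted.
*Hugo₄* c-commands the pronoun within its binding domain → coindexation would violate Principle B.
*Rohan₅*: the pronoun c-commands this R-expression → coindexation would violate Principle C on *Rohan₅*.
*Anton₆*: the pronoun c-commands this R-expression → coindexation would violate Principle C on *Anton₆*.

{1, 2, 3}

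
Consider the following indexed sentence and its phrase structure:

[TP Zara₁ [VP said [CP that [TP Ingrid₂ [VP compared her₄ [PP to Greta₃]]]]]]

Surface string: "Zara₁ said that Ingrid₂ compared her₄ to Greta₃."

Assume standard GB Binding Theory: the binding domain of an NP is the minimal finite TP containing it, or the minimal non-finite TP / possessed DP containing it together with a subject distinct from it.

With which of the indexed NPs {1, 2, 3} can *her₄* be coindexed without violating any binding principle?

{1}

*her* is a pronoun, so Principle B applies: it must be free in its binding domain.
Binding domain of *her₄*: the embedded TP, whose subject is Ingrid₂.
*Zara₁* c-commands the pronoun but from outside its binding domain, and is not c-commanded by it → coindexation permitted.
*Ingrid₂* c-commands the pronoun within its binding domain → coindexation would violate Principle B.
*Greta₃*: the pronoun c-commands this R-expression → coindexation would violate Principle C on *Greta₃*.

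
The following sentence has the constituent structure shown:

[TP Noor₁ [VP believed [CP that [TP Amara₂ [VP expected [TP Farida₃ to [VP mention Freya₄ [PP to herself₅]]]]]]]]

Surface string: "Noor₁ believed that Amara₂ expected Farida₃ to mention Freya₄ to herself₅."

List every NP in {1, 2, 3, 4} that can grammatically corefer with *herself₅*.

*herself* is an anaphor, so Principle A applies: it must be bound in its binding domain.
Binding domain of *herself₅*: the embedded TP, whose subject is Farida₃.
*Noor₁* c-commands the anaphor but is outside its binding domain → cannot satisfy Principle A.
*Amara₂* c-commands the anaphor but is outside its binding domain → cannot satisfy Principle A.
*Farida₃* c-commands the anaphor within its binding domain → licit binder.
*Freya₄* c-commands the anaphor within its binding domain → licit binder.

{3, 4}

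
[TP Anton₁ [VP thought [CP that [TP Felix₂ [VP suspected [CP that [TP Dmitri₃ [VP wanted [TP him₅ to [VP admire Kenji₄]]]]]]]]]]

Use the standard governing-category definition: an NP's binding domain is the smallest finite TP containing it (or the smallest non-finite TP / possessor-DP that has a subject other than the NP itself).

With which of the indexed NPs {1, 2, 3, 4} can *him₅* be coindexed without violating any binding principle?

{1, 2}

*him* is a pronoun, so Principle B applies: it must be free in its binding domain.
Binding domain of *him₅*: the embedded TP, whose subject is Dmitri₃.
*Anton₁* c-commands the pronoun but from outside its binding domain, and is not c-commanded by it → coindexation permitted.
*Felix₂* c-commands the pronoun but from outside its binding domain, and is not c-commanded by it → coindexation permitted.
*Dmitri₃* c-commands the pronoun within its binding domain → coindexation would violate Principle B.
*Kenji₄*: the pronoun c-commands this R-expression → coindexation would violate Principle C on *Kenji₄*.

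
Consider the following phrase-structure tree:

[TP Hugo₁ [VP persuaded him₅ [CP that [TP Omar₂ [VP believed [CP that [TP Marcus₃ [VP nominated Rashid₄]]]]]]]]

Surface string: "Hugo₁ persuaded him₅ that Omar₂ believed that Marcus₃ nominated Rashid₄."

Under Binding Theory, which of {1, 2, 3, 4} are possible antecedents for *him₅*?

none

*him* is a pronoun, so Principle B applies: it must be free in its binding domain.
Binding domain of *him₅*: the matrix TP, whose subject is Hugo₁.
*Hugo₁* c-commands the pronoun within its binding domain → coindexation would violate Principle B.
*Omar₂*: the pronoun c-commands this R-expression → coindexation would violate Principle C on *Omar₂*.
*Marcus₃*: the pronoun c-commands this R-expression → coindexation would violate Principle C on *Marcus₃*.
*Rashid₄*: the pronoun c-commands this R-expression → coindexation would violate Principle C on *Rashid₄*.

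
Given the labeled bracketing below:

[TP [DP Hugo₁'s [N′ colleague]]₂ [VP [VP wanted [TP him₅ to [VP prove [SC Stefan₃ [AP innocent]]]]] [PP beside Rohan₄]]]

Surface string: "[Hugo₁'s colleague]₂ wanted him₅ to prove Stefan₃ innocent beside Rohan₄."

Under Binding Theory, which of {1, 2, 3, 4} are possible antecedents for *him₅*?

{1, 4}

*him* is a pronoun, so Principle B applies: it must be free in its binding domain.
Binding domain of *him₅*: the matrix TP, whose subject is [Hugo₁'s colleague]₂.
*Hugo₁* and the pronoun do not c-command one another → neither Principle B nor Principle C is at stake; coindexation permitted.
*[Hugo₁'s colleague]₂* c-commands the pronoun within its binding domain → coindexation would violate Principle B.
*Stefan₃*: the pronoun c-commands this R-expression → coindexation would violate Principle C on *Stefan₃*.
*Rohan₄* and the pronoun do not c-command one another → neither Principle B nor Principle C is at stake; coindexation permitted.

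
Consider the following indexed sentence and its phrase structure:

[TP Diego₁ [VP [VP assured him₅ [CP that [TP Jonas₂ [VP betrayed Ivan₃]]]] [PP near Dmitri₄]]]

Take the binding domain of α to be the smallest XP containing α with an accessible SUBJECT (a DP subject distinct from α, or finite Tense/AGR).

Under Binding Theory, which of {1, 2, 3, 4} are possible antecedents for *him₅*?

{4}

*him* is a pronoun, so Principle B applies: it must be free in its binding domain.
Binding domain of *him₅*: the matrix TP, whose subject is Diego₁.
*Diego₁* c-commands the pronoun within its binding domain → coindexation would violate Principle B.
*Jonas₂*: the pronoun c-commands this R-expression → coindexation would violate Principle C on *Jonas₂*.
*Ivan₃*: the pronoun c-commands this R-expression → coindexation would violate Principle C on *Ivan₃*.
*Dmitri₄* and the pronoun do not c-command one another → neither Principle B nor Principle C is at stake; coindexation permitted.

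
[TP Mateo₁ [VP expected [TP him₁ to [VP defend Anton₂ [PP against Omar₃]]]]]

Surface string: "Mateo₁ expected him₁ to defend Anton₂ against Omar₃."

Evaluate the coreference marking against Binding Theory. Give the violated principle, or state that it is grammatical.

Principle B

The two coindexed NPs are *Mateo₁* and *him₁*.
*him₁* is a pronoun. Its binding domain is the matrix TP, whose subject is Mateo₁.
*Mateo₁* c-commands it within that domain and carries the same index.
The pronoun is locally bound → Principle B violation.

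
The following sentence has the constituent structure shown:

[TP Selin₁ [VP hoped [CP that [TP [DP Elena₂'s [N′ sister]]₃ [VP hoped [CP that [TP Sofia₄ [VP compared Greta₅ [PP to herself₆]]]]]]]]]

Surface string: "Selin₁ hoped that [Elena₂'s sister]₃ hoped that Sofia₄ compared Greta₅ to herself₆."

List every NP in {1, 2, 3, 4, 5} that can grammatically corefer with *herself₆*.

{4, 5}

*herself* is an anaphor, so Principle A applies: it must be bound in its binding domain.
Binding domain of *herself₆*: the embedded TP, whose subject is Sofia₄.
*Selin₁* c-commands the anaphor but is outside its binding domain → cannot satisfy Principle A.
*Elena₂* does not c-command the anaphor → cannot bind it.
*[Elena₂'s sister]₃* c-commands the anaphor but is outside its binding domain → cannot satisfy Principle A.
*Sofia₄* c-commands the anaphor within its binding domain → licit binder.
*Greta₅* c-commands the anaphor within its binding domain → licit binder.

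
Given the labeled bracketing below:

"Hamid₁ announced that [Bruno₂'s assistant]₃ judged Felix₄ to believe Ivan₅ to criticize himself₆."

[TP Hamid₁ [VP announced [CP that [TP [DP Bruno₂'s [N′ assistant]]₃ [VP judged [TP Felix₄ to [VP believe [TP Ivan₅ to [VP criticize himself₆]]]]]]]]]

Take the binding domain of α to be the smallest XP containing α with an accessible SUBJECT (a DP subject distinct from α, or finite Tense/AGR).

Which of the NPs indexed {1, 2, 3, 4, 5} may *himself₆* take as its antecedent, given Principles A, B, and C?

{5}

*himself* is an anaphor, so Principle A applies: it must be bound in its binding domain.
Binding domain of *himself₆*: the embedded TP, whose subject is Ivan₅.
*Hamid₁* c-commands the anaphor but is outside its binding domain → cannot satisfy Principle A.
*Bruno₂* does not c-command the anaphor → cannot bind it.
*[Bruno₂'s assistant]₃* c-commands the anaphor but is outside its binding domain → cannot satisfy Principle A.
*Felix₄* c-commands the anaphor but is outside its binding domain → cannot satisfy Principle A.
*Ivan₅* c-commands the anaphor within its binding domain → licit binder.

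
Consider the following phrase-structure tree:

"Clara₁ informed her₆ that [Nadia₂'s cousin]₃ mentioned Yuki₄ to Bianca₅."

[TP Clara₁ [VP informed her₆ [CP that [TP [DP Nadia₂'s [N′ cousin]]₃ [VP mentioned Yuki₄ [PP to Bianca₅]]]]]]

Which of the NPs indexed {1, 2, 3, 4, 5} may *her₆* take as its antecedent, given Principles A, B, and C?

*her* is a pronoun, so Principle B applies: it must be free in its binding domain.
Binding domain of *her₆*: the matrix TP, whose subject is Clara₁.
*Clara₁* c-commands the pronoun within its binding domain → coindexation would violate Principle B.
*Nadia₂*: the pronoun c-commands this R-expression → coindexation would violate Principle C on *Nadia₂*.
*[Nadia₂'s cousin]₃*: the pronoun c-commands this R-expression → coindexation would violate Principle C on *[Nadia₂'s cousin]₃*.
*Yuki₄*: the pronoun c-commands this R-expression → coindexation would violate Principle C on *Yuki₄*.
*Bianca₅*: the pronoun c-commands this R-expression → coindexation would violate Principle C on *Bianca₅*.

none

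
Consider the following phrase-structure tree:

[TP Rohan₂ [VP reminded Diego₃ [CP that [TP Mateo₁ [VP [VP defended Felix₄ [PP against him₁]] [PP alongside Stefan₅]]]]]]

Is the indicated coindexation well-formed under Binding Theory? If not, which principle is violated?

The two coindexed NPs are *Mateo₁* and *him₁*.
*him₁* is a pronoun. Its binding domain is the embedded TP, whose subject is Mateo₁.
*Mateo₁* c-commands it within that domain and carries the same index.
The pronoun is locally bound → Principle B violation.

Principle B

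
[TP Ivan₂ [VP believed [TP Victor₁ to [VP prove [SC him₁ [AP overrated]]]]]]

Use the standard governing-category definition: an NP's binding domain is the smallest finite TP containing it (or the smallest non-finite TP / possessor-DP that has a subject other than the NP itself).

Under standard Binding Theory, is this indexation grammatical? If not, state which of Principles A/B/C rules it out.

The two coindexed NPs are *Victor₁* and *him₁*.
*him₁* is a pronoun. Its binding domain is the embedded TP, whose subject is Victor₁.
*Victor₁* c-commands it within that domain and carries the same index.
The pronoun is locally bound → Principle B violation.

Principle B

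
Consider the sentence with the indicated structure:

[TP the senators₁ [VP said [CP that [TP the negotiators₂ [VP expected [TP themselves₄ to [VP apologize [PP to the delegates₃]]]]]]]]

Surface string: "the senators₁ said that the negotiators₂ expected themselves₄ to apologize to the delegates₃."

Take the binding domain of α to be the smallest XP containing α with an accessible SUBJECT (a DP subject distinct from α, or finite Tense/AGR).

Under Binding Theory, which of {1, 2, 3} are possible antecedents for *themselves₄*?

*themselves* is an anaphor, so Principle A applies: it must be bound in its binding domain.
Binding domain of *themselves₄*: the embedded TP, whose subject is the negotiators₂.
*the senators₁* c-commands the anaphor but is outside its binding domain → cannot satisfy Principle A.
*the negotiators₂* c-commands the anaphor within its binding domain → licit binder.
*the delegates₃* does not c-command the anaphor → cannot bind it.

{2}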